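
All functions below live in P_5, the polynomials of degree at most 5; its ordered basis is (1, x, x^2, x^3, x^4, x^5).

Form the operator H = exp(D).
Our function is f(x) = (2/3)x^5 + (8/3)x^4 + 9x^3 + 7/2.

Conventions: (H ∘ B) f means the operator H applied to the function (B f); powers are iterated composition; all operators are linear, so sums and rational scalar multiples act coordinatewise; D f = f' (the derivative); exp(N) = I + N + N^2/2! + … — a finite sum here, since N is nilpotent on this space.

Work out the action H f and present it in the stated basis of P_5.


order-1 term: (10/3)x^4 + (32/3)x^3 + 27x^2
order-2 term: (20/3)x^3 + 16x^2 + 27x
order-3 term: (20/3)x^2 + (32/3)x + 9
order-4 term: (10/3)x + 8/3
order-5 term: 2/3
the series for exp(D) f terminates at order 5
exp(D) f = (2/3)x^5 + 6x^4 + (79/3)x^3 + (149/3)x^2 + 41x + 95/6

the result is g(x) = (2/3)x^5 + 6x^4 + (79/3)x^3 + (149/3)x^2 + 41x + 95/6


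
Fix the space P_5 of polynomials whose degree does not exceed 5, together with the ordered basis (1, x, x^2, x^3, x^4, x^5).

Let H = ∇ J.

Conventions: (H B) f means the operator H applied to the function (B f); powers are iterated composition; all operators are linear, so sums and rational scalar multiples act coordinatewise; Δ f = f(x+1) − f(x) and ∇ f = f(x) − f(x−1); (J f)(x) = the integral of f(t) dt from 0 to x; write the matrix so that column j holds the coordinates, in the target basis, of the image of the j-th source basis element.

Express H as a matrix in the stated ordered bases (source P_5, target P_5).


the matrix is [[1, -1/2, 1/3, -1/4, 1/5, -1/6]; [0, 1, -1, 1, -1, 1]; [0, 0, 1, -3/2, 2, -5/2]; [0, 0, 0, 1, -2, 10/3]; [0, 0, 0, 0, 1, -5/2]; [0, 0, 0, 0, 0, 1]] (rows listed top to bottom)

image of 1: 1
image of x: x - 1/2
image of x^2: x^2 - x + 1/3
image of x^3: x^3 - (3/2)x^2 + x - 1/4
image of x^4: x^4 - 2x^3 + 2x^2 - x + 1/5
image of x^5: x^5 - (5/2)x^4 + (10/3)x^3 - (5/2)x^2 + x - 1/6
each image's coordinates form column j of the matrix


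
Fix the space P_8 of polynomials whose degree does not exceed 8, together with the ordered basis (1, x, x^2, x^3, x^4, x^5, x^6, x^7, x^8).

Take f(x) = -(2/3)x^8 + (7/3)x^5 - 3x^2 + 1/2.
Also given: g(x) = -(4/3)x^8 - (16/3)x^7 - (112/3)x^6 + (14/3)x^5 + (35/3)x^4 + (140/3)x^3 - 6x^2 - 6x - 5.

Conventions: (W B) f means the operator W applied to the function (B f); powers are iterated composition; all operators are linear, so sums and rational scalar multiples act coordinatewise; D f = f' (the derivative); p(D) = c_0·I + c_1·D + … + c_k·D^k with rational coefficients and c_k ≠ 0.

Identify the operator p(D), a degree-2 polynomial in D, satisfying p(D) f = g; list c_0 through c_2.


D^0 f = -(2/3)x^8 + (7/3)x^5 - 3x^2 + 1/2
D^1 f = -(16/3)x^7 + (35/3)x^4 - 6x
D^2 f = -(112/3)x^6 + (140/3)x^3 - 6
matching coefficients of g against c_0 f + c_1 Df + … from the top degree down determines the c_i
solution: c_0 = 2, c_1 = 1, c_2 = 1

p(D) = 2·I + D + D^2, i.e. c_0 = 2, c_1 = 1, c_2 = 1


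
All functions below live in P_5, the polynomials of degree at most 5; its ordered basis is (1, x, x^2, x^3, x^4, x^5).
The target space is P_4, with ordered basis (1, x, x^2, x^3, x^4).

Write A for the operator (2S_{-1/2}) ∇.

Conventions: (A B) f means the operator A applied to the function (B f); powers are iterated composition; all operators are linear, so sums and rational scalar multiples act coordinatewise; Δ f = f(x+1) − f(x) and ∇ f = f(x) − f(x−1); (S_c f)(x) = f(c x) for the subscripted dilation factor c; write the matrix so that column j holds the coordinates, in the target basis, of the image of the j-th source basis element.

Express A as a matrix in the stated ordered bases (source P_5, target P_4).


image of 1: 0
image of x: 2
image of x^2: -2x - 2
image of x^3: (3/2)x^2 + 3x + 2
image of x^4: -x^3 - 3x^2 - 4x - 2
image of x^5: (5/8)x^4 + (5/2)x^3 + 5x^2 + 5x + 2
each image's coordinates form column j of the matrix

the matrix is [[0, 2, -2, 2, -2, 2]; [0, 0, -2, 3, -4, 5]; [0, 0, 0, 3/2, -3, 5]; [0, 0, 0, 0, -1, 5/2]; [0, 0, 0, 0, 0, 5/8]] (rows listed top to bottom)


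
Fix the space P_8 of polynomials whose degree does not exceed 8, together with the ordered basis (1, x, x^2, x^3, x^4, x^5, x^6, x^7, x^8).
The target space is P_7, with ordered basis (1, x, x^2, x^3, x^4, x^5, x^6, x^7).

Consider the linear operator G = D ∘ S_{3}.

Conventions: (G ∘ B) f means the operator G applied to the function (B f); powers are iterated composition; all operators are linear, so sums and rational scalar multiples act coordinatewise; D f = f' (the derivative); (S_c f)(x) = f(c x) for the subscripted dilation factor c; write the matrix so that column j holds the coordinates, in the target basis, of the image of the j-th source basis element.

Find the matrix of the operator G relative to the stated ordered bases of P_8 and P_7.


image of 1: 0
image of x: 3
image of x^2: 18x
image of x^3: 81x^2
image of x^4: 324x^3
image of x^5: 1215x^4
image of x^6: 4374x^5
image of x^7: 15309x^6
image of x^8: 52488x^7
each image's coordinates form column j of the matrix

the matrix is [[0, 3, 0, 0, 0, 0, 0, 0, 0]; [0, 0, 18, 0, 0, 0, 0, 0, 0]; [0, 0, 0, 81, 0, 0, 0, 0, 0]; [0, 0, 0, 0, 324, 0, 0, 0, 0]; [0, 0, 0, 0, 0, 1215, 0, 0, 0]; [0, 0, 0, 0, 0, 0, 4374, 0, 0]; [0, 0, 0, 0, 0, 0, 0, 15309, 0]; [0, 0, 0, 0, 0, 0, 0, 0, 52488]] (rows listed top to bottom)


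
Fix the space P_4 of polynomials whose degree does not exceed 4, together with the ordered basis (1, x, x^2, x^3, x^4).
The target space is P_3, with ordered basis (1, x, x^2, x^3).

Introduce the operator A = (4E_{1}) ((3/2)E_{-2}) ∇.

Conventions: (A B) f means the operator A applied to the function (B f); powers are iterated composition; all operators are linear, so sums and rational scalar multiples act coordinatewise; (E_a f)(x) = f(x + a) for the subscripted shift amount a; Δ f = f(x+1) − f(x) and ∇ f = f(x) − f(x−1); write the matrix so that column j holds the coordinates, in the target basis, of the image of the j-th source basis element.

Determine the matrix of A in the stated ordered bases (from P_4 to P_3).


the matrix is [[0, 6, -18, 42, -90]; [0, 0, 12, -54, 168]; [0, 0, 0, 18, -108]; [0, 0, 0, 0, 24]] (rows listed top to bottom)

image of 1: 0
image of x: 6
image of x^2: 12x - 18
image of x^3: 18x^2 - 54x + 42
image of x^4: 24x^3 - 108x^2 + 168x - 90
each image's coordinates form column j of the matrix


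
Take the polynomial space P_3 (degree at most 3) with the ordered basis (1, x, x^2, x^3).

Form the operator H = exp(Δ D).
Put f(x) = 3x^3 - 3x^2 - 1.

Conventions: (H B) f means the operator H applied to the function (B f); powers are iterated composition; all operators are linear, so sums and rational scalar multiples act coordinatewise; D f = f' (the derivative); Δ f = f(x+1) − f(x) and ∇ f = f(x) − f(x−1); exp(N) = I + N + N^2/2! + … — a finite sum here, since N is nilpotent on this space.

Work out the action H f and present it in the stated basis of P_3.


order-1 term: 18x + 3
the series for exp(Δ D) f terminates at order 1
exp(Δ D) f = 3x^3 - 3x^2 + 18x + 2

g(x) = 3x^3 - 3x^2 + 18x + 2


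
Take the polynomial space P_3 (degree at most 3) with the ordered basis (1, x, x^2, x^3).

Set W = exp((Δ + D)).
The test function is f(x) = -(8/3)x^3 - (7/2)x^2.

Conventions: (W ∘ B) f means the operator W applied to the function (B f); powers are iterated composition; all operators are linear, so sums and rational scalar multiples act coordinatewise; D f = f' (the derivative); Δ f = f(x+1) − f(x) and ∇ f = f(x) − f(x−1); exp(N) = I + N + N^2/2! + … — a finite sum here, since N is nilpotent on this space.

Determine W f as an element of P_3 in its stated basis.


order-1 term: -16x^2 - 22x - 37/6
order-2 term: -32x - 30
order-3 term: -64/3
the series for exp((Δ + D)) f terminates at order 3
exp((Δ + D)) f = -(8/3)x^3 - (39/2)x^2 - 54x - 115/2

g(x) = -(8/3)x^3 - (39/2)x^2 - 54x - 115/2


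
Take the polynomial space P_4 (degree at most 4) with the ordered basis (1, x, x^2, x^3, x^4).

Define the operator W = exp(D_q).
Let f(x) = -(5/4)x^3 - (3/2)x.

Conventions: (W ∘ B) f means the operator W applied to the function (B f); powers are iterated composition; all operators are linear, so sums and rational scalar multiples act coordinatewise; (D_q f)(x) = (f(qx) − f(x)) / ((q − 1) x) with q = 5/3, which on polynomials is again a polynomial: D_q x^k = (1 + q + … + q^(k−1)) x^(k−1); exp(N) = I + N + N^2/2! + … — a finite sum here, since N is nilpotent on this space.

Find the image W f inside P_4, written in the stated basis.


order-1 term: -(245/36)x^2 - 3/2
order-2 term: -(245/27)x
order-3 term: -245/81
the series for exp(D_q) f terminates at order 3
exp(D_q) f = -(5/4)x^3 - (245/36)x^2 - (571/54)x - 733/162

g(x) = -(5/4)x^3 - (245/36)x^2 - (571/54)x - 733/162


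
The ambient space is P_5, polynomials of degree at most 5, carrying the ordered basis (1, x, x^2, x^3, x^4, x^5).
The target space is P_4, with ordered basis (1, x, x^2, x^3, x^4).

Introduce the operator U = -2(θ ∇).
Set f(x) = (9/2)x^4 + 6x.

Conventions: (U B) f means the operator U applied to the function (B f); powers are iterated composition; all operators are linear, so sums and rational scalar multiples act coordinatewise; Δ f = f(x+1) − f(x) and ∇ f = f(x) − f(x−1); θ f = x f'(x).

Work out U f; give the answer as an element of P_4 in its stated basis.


∇ f = 18x^3 - 27x^2 + 18x + 3/2
θ ∇ f = 54x^3 - 54x^2 + 18x
(-2(θ ∇)) f = -108x^3 + 108x^2 - 36x

the result is g(x) = -108x^3 + 108x^2 - 36x


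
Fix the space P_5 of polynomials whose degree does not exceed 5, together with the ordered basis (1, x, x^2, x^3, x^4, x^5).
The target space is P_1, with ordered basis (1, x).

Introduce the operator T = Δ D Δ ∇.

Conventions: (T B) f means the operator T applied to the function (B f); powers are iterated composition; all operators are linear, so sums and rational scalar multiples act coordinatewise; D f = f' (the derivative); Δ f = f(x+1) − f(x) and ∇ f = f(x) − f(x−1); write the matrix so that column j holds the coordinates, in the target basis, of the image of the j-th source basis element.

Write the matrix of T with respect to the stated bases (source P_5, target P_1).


the matrix is [[0, 0, 0, 0, 24, 60]; [0, 0, 0, 0, 0, 120]] (rows listed top to bottom)

image of 1: 0
image of x: 0
image of x^2: 0
image of x^3: 0
image of x^4: 24
image of x^5: 120x + 60
each image's coordinates form column j of the matrix


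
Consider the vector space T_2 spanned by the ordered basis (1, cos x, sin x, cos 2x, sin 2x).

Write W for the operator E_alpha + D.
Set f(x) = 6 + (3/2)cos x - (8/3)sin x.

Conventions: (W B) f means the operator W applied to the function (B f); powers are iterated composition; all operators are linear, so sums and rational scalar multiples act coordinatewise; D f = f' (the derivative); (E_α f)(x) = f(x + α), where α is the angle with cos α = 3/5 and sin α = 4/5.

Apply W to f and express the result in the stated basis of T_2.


g(x) = 6 - (39/10)cos x - (43/10)sin x

E_alpha f = 6 - (37/30)cos x - (14/5)sin x
D f = -(8/3)cos x - (3/2)sin x
(E_alpha + D) f = 6 - (39/10)cos x - (43/10)sin x


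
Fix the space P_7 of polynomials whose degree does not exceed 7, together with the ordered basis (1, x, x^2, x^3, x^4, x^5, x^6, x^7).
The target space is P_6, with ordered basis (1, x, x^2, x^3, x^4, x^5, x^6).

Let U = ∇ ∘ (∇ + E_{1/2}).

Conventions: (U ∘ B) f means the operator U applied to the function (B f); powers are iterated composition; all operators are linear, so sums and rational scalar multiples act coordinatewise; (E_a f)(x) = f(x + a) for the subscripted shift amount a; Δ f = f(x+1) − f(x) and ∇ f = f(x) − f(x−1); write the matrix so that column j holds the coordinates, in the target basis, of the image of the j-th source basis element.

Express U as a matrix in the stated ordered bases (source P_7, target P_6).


the matrix is [[0, 1, 2, -23/4, 14, -479/16, 62, -8063/64]; [0, 0, 2, 6, -23, 70, -1437/8, 434]; [0, 0, 0, 3, 12, -115/2, 210, -10059/16]; [0, 0, 0, 0, 4, 20, -115, 490]; [0, 0, 0, 0, 0, 5, 30, -805/4]; [0, 0, 0, 0, 0, 0, 6, 42]; [0, 0, 0, 0, 0, 0, 0, 7]] (rows listed top to bottom)

image of 1: 0
image of x: 1
image of x^2: 2x + 2
image of x^3: 3x^2 + 6x - 23/4
image of x^4: 4x^3 + 12x^2 - 23x + 14
image of x^5: 5x^4 + 20x^3 - (115/2)x^2 + 70x - 479/16
image of x^6: 6x^5 + 30x^4 - 115x^3 + 210x^2 - (1437/8)x + 62
image of x^7: 7x^6 + 42x^5 - (805/4)x^4 + 490x^3 - (10059/16)x^2 + 434x - 8063/64
each image's coordinates form column j of the matrix


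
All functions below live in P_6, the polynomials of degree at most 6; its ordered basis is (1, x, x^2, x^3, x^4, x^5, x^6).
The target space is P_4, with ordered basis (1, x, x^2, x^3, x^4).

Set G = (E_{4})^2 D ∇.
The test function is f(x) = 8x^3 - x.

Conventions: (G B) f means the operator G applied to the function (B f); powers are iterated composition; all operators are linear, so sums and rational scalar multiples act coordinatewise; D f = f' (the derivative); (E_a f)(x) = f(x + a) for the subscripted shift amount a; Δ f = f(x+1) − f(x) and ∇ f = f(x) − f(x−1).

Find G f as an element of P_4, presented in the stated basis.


∇ f = 24x^2 - 24x + 7
D ∇ f = 48x - 24
E_{4} (D ∇) f = 48x + 168
E_{4} E_{4} (D ∇) f = 48x + 360

the image equals g(x) = 48x + 360


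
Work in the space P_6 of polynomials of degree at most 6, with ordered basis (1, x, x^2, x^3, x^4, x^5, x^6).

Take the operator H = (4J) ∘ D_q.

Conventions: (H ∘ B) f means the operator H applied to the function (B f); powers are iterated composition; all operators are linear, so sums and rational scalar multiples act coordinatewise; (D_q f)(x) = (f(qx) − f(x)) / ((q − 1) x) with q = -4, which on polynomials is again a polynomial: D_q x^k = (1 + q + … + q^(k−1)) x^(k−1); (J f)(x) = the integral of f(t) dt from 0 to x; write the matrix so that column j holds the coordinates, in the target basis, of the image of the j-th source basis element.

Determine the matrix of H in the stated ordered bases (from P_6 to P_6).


the matrix is [[0, 0, 0, 0, 0, 0, 0]; [0, 4, 0, 0, 0, 0, 0]; [0, 0, -6, 0, 0, 0, 0]; [0, 0, 0, 52/3, 0, 0, 0]; [0, 0, 0, 0, -51, 0, 0]; [0, 0, 0, 0, 0, 164, 0]; [0, 0, 0, 0, 0, 0, -546]] (rows listed top to bottom)

image of 1: 0
image of x: 4x
image of x^2: -6x^2
image of x^3: (52/3)x^3
image of x^4: -51x^4
image of x^5: 164x^5
image of x^6: -546x^6
each image's coordinates form column j of the matrix


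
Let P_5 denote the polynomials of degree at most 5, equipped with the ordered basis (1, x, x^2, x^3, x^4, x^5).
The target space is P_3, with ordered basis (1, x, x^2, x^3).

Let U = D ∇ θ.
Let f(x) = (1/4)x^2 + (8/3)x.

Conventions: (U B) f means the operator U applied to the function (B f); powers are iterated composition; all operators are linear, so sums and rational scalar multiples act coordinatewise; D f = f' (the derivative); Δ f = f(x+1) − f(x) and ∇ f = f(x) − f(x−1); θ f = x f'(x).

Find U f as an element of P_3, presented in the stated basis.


the result is g(x) = 1

θ f = (1/2)x^2 + (8/3)x
∇ θ f = x + 13/6
D ∇ θ f = 1


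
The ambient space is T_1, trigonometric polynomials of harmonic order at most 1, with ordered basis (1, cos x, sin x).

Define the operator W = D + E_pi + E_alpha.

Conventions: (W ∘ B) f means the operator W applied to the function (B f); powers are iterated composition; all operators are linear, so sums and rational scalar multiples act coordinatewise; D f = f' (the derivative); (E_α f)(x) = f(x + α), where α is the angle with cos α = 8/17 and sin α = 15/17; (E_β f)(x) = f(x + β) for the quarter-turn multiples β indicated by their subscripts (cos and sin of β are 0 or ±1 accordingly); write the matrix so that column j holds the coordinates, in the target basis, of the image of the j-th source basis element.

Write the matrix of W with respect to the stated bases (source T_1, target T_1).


the matrix is [[2, 0, 0]; [0, -9/17, 32/17]; [0, -32/17, -9/17]] (rows listed top to bottom)

image of 1: 2
image of cos x: -(9/17)cos x - (32/17)sin x
image of sin x: (32/17)cos x - (9/17)sin x
each image's coordinates form column j of the matrix


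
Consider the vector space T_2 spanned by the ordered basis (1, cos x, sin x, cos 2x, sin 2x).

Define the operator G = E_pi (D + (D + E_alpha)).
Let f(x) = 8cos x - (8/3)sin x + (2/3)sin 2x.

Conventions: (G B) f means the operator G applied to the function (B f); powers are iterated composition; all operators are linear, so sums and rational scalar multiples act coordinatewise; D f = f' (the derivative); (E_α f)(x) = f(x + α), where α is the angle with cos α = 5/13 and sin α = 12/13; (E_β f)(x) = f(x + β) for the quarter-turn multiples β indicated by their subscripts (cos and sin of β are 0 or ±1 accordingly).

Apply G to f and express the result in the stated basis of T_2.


the result is g(x) = (184/39)cos x + (952/39)sin x + (1592/507)cos 2x - (238/507)sin 2x

D f = -(8/3)cos x - 8sin x + (4/3)cos 2x
D f = -(8/3)cos x - 8sin x + (4/3)cos 2x
E_alpha f = (8/13)cos x - (328/39)sin x + (80/169)cos 2x - (238/507)sin 2x
(D + E_alpha) f = -(80/39)cos x - (640/39)sin x + (916/507)cos 2x - (238/507)sin 2x
(D + (D + E_alpha)) f = -(184/39)cos x - (952/39)sin x + (1592/507)cos 2x - (238/507)sin 2x
E_pi (D + (D + E_alpha)) f = (184/39)cos x + (952/39)sin x + (1592/507)cos 2x - (238/507)sin 2x


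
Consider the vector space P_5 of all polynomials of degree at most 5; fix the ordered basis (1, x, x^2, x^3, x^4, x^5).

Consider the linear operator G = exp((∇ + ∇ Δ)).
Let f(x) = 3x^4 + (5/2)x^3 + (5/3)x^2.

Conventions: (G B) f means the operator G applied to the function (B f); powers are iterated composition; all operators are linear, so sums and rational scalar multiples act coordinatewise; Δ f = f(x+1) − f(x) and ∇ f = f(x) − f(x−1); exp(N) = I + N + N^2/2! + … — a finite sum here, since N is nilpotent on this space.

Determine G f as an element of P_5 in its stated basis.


order-1 term: 12x^3 + (51/2)x^2 + (137/6)x + 43/6
order-2 term: 18x^2 + (87/2)x + 181/6
order-3 term: 12x + 41/2
order-4 term: 3
the series for exp((∇ + ∇ Δ)) f terminates at order 4
exp((∇ + ∇ Δ)) f = 3x^4 + (29/2)x^3 + (271/6)x^2 + (235/3)x + 365/6

the result is g(x) = 3x^4 + (29/2)x^3 + (271/6)x^2 + (235/3)x + 365/6


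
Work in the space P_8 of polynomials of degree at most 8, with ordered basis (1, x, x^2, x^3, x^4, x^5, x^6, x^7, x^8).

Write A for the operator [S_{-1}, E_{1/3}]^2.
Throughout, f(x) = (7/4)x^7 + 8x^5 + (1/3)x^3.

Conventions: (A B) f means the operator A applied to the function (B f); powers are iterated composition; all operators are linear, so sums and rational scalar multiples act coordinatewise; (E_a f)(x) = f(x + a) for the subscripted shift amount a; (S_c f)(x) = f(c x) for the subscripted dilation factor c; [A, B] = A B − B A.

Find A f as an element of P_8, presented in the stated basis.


E_{1/3} f = (7/4)x^7 + (49/12)x^6 + (145/12)x^5 + (1685/108)x^4 + (3233/324)x^3 + (1117/324)x^2 + (1813/2916)x + 403/8748
S_{-1} E_{1/3} f = -(7/4)x^7 + (49/12)x^6 - (145/12)x^5 + (1685/108)x^4 - (3233/324)x^3 + (1117/324)x^2 - (1813/2916)x + 403/8748
S_{-1} f = -(7/4)x^7 - 8x^5 - (1/3)x^3
E_{1/3} S_{-1} f = -(7/4)x^7 - (49/12)x^6 - (145/12)x^5 - (1685/108)x^4 - (3233/324)x^3 - (1117/324)x^2 - (1813/2916)x - 403/8748
[S_{-1}, E_{1/3}] f = (49/6)x^6 + (1685/54)x^4 + (1117/162)x^2 + 403/4374
E_{1/3} [S_{-1}, E_{1/3}] f = (49/6)x^6 + (49/3)x^5 + (1210/27)x^4 + (3860/81)x^3 + (2366/81)x^2 + (6868/729)x + 2744/2187
S_{-1} E_{1/3} [S_{-1}, E_{1/3}] f = (49/6)x^6 - (49/3)x^5 + (1210/27)x^4 - (3860/81)x^3 + (2366/81)x^2 - (6868/729)x + 2744/2187
S_{-1} [S_{-1}, E_{1/3}] f = (49/6)x^6 + (1685/54)x^4 + (1117/162)x^2 + 403/4374
E_{1/3} S_{-1} [S_{-1}, E_{1/3}] f = (49/6)x^6 + (49/3)x^5 + (1210/27)x^4 + (3860/81)x^3 + (2366/81)x^2 + (6868/729)x + 2744/2187
[S_{-1}, E_{1/3}] [S_{-1}, E_{1/3}] f = -(98/3)x^5 - (7720/81)x^3 - (13736/729)x

the result is g(x) = -(98/3)x^5 - (7720/81)x^3 - (13736/729)x


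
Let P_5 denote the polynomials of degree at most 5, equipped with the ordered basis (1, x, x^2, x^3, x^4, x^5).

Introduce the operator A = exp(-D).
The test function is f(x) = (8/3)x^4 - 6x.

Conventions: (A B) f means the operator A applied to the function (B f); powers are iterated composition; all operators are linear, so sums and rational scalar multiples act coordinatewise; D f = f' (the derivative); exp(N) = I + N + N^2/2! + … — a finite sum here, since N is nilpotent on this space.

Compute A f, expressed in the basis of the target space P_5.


the result is g(x) = (8/3)x^4 - (32/3)x^3 + 16x^2 - (50/3)x + 26/3

order-1 term: -(32/3)x^3 + 6
order-2 term: 16x^2
order-3 term: -(32/3)x
order-4 term: 8/3
the series for exp(-D) f terminates at order 4
exp(-D) f = (8/3)x^4 - (32/3)x^3 + 16x^2 - (50/3)x + 26/3


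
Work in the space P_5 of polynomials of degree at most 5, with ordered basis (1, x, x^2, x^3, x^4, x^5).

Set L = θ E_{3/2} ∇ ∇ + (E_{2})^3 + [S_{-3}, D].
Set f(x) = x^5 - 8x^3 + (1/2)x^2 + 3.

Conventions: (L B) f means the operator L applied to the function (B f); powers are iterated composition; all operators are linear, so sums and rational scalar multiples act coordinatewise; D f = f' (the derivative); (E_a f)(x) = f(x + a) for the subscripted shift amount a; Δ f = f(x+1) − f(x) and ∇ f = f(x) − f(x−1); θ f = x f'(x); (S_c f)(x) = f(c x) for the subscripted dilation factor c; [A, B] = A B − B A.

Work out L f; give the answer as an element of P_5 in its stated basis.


∇ f = 5x^4 - 10x^3 - 14x^2 + 20x - 15/2
∇ ∇ f = 20x^3 - 60x^2 + 22x + 19
E_{3/2} ∇ ∇ f = 20x^3 + 30x^2 - 23x - 31/2
θ (E_{3/2} ∇) ∇ f = 60x^3 + 60x^2 - 23x
E_{2} f = x^5 + 10x^4 + 32x^3 + (65/2)x^2 - 14x - 27
E_{2} E_{2} f = x^5 + 20x^4 + 152x^3 + (1089/2)x^2 + 900x + 523
E_{2} E_{2} E_{2} f = x^5 + 30x^4 + 352x^3 + (4033/2)x^2 + 5622x + 6069
D f = 5x^4 - 24x^2 + x
S_{-3} D f = 405x^4 - 216x^2 - 3x
S_{-3} f = -243x^5 + 216x^3 + (9/2)x^2 + 3
D S_{-3} f = -1215x^4 + 648x^2 + 9x
[S_{-3}, D] f = 1620x^4 - 864x^2 - 12x
(θ E_{3/2} ∇ ∇ + (E_{2})^3 + [S_{-3}, D]) f = x^5 + 1650x^4 + 412x^3 + (2425/2)x^2 + 5587x + 6069

the image equals g(x) = x^5 + 1650x^4 + 412x^3 + (2425/2)x^2 + 5587x + 6069


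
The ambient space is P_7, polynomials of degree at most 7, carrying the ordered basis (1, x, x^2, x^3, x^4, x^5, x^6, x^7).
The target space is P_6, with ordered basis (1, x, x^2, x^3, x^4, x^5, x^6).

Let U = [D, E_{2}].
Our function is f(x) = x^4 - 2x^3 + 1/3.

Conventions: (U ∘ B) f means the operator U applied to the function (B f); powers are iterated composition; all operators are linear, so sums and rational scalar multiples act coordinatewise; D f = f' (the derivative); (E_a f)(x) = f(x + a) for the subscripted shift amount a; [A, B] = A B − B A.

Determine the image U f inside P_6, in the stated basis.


the image equals g(x) = 0

E_{2} f = x^4 + 6x^3 + 12x^2 + 8x + 1/3
D E_{2} f = 4x^3 + 18x^2 + 24x + 8
D f = 4x^3 - 6x^2
E_{2} D f = 4x^3 + 18x^2 + 24x + 8
[D, E_{2}] f = 0


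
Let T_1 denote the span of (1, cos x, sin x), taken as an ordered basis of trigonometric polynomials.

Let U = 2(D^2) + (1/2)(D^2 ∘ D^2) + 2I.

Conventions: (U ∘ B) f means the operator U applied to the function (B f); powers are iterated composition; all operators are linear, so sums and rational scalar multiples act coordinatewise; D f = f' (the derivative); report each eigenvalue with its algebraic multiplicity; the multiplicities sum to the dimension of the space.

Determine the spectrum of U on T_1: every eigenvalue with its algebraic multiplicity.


image of 1: 2
image of cos x: (1/2)cos x
image of sin x: (1/2)sin x
the matrix is diagonal; its diagonal is (2, 1/2, 1/2)
for a triangular matrix the eigenvalues are the diagonal entries, with algebraic multiplicity their repetition count

λ = 1/2 (multiplicity 2), λ = 2 (multiplicity 1)


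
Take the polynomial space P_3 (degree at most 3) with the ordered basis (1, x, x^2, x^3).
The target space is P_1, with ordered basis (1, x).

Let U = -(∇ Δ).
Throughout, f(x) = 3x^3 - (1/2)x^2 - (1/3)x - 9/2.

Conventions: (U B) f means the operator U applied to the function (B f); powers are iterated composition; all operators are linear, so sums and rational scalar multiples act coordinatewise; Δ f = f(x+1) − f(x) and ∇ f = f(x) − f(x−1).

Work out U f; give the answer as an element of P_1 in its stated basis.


the image equals g(x) = -18x + 1

Δ f = 9x^2 + 8x + 13/6
∇ Δ f = 18x - 1
(-(∇ Δ)) f = -18x + 1


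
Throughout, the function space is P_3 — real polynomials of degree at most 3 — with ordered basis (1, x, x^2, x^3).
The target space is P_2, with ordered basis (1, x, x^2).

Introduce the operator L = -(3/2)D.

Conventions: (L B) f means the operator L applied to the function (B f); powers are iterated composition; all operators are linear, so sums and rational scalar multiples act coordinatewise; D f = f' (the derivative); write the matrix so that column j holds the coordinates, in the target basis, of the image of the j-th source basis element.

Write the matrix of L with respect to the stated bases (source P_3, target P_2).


the matrix is [[0, -3/2, 0, 0]; [0, 0, -3, 0]; [0, 0, 0, -9/2]] (rows listed top to bottom)

image of 1: 0
image of x: -3/2
image of x^2: -3x
image of x^3: -(9/2)x^2
each image's coordinates form column j of the matrix


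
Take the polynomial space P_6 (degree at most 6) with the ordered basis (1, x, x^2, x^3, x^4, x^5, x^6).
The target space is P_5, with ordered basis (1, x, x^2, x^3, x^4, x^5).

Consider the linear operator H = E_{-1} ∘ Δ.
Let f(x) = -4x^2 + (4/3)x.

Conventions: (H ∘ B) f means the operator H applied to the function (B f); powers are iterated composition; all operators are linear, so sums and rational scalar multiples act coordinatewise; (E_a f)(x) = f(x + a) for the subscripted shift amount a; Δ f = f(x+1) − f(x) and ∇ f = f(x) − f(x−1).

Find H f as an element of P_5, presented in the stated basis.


Δ f = -8x - 8/3
E_{-1} Δ f = -8x + 16/3

the result is g(x) = -8x + 16/3


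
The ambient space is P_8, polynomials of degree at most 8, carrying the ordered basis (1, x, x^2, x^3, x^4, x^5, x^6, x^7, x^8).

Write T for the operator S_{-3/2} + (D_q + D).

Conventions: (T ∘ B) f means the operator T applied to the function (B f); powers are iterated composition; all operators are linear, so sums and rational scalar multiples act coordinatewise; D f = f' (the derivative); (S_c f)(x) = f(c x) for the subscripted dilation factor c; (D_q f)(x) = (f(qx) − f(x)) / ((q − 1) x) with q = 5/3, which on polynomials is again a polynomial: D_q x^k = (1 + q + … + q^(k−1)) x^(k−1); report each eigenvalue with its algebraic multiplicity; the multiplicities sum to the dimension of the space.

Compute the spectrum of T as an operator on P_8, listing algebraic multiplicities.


λ = -2187/128 (multiplicity 1), λ = -243/32 (multiplicity 1), λ = -27/8 (multiplicity 1), λ = -3/2 (multiplicity 1), λ = 1 (multiplicity 1), λ = 9/4 (multiplicity 1), λ = 81/16 (multiplicity 1), λ = 729/64 (multiplicity 1), λ = 6561/256 (multiplicity 1)

image of 1: 1
image of x: -(3/2)x + 2
image of x^2: (9/4)x^2 + (14/3)x
image of x^3: -(27/8)x^3 + (76/9)x^2
image of x^4: (81/16)x^4 + (380/27)x^3
image of x^5: -(243/32)x^5 + (1846/81)x^4
image of x^6: (729/64)x^6 + (8906/243)x^5
image of x^7: -(2187/128)x^7 + (43072/729)x^6
image of x^8: (6561/256)x^8 + (209528/2187)x^7
the matrix is upper triangular; its diagonal is (1, -3/2, 9/4, -27/8, 81/16, -243/32, 729/64, -2187/128, 6561/256)
for a triangular matrix the eigenvalues are the diagonal entries, with algebraic multiplicity their repetition count


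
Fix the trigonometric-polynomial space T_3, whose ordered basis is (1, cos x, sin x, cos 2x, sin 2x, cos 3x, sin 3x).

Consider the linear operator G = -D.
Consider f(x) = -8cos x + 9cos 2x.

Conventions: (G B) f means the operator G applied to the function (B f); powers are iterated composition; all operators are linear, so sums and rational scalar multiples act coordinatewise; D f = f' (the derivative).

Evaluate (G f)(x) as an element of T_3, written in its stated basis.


g(x) = -8sin x + 18sin 2x

D f = 8sin x - 18sin 2x
(-D) f = -8sin x + 18sin 2x


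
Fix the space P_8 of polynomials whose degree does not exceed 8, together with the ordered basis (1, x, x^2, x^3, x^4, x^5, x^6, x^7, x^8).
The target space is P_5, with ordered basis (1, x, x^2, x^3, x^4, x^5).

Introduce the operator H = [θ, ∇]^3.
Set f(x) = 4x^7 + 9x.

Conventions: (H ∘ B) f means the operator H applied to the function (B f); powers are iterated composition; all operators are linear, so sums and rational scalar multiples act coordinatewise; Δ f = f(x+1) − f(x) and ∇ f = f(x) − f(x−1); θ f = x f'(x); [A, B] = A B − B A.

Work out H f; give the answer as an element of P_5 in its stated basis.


g(x) = -840x^4 + 10080x^3 - 45360x^2 + 90720x - 68040

∇ f = 28x^6 - 84x^5 + 140x^4 - 140x^3 + 84x^2 - 28x + 13
θ ∇ f = 168x^6 - 420x^5 + 560x^4 - 420x^3 + 168x^2 - 28x
θ f = 28x^7 + 9x
∇ θ f = 196x^6 - 588x^5 + 980x^4 - 980x^3 + 588x^2 - 196x + 37
[θ, ∇] f = -28x^6 + 168x^5 - 420x^4 + 560x^3 - 420x^2 + 168x - 37
∇ [θ, ∇] f = -168x^5 + 1260x^4 - 3920x^3 + 6300x^2 - 5208x + 1764
θ ∇ [θ, ∇] f = -840x^5 + 5040x^4 - 11760x^3 + 12600x^2 - 5208x
θ [θ, ∇] f = -168x^6 + 840x^5 - 1680x^4 + 1680x^3 - 840x^2 + 168x
∇ θ [θ, ∇] f = -1008x^5 + 6720x^4 - 18480x^3 + 26040x^2 - 18648x + 5376
[θ, ∇] [θ, ∇] f = 168x^5 - 1680x^4 + 6720x^3 - 13440x^2 + 13440x - 5376
∇ [θ, ∇] [θ, ∇] f = 840x^4 - 8400x^3 + 31920x^2 - 54600x + 35448
θ ∇ [θ, ∇] [θ, ∇] f = 3360x^4 - 25200x^3 + 63840x^2 - 54600x
θ [θ, ∇] [θ, ∇] f = 840x^5 - 6720x^4 + 20160x^3 - 26880x^2 + 13440x
∇ θ [θ, ∇] [θ, ∇] f = 4200x^4 - 35280x^3 + 109200x^2 - 145320x + 68040
[θ, ∇] [θ, ∇] [θ, ∇] f = -840x^4 + 10080x^3 - 45360x^2 + 90720x - 68040


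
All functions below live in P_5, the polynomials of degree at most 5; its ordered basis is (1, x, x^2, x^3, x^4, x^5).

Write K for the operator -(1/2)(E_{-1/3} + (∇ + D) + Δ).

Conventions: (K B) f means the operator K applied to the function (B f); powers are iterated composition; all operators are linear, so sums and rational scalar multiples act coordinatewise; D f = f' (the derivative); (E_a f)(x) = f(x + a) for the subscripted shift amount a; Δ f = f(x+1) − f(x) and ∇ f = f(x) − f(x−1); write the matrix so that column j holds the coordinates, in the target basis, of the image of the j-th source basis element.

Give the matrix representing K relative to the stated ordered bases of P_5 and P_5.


image of 1: -1/2
image of x: -(1/2)x - 4/3
image of x^2: -(1/2)x^2 - (8/3)x - 1/18
image of x^3: -(1/2)x^3 - 4x^2 - (1/6)x - 53/54
image of x^4: -(1/2)x^4 - (16/3)x^3 - (1/3)x^2 - (106/27)x - 1/162
image of x^5: -(1/2)x^5 - (20/3)x^4 - (5/9)x^3 - (265/27)x^2 - (5/162)x - 485/486
each image's coordinates form column j of the matrix

the matrix is [[-1/2, -4/3, -1/18, -53/54, -1/162, -485/486]; [0, -1/2, -8/3, -1/6, -106/27, -5/162]; [0, 0, -1/2, -4, -1/3, -265/27]; [0, 0, 0, -1/2, -16/3, -5/9]; [0, 0, 0, 0, -1/2, -20/3]; [0, 0, 0, 0, 0, -1/2]] (rows listed top to bottom)


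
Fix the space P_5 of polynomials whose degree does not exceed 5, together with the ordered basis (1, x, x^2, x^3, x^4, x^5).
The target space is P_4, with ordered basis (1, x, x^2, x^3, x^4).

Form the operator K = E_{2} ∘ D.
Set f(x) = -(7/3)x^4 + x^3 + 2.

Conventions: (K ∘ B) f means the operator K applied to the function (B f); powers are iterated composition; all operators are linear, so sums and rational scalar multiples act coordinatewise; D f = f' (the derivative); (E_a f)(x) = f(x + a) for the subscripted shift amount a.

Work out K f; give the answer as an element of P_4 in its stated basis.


D f = -(28/3)x^3 + 3x^2
E_{2} D f = -(28/3)x^3 - 53x^2 - 100x - 188/3

g(x) = -(28/3)x^3 - 53x^2 - 100x - 188/3


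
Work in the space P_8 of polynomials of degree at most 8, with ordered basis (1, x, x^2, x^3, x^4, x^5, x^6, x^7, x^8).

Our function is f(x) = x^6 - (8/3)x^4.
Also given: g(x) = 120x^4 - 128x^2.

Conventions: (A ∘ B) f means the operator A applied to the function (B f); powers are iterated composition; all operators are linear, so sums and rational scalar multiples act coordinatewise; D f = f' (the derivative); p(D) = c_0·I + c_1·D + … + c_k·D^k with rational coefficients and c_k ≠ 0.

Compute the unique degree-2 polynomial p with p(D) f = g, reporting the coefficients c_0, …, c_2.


D^0 f = x^6 - (8/3)x^4
D^1 f = 6x^5 - (32/3)x^3
D^2 f = 30x^4 - 32x^2
matching coefficients of g against c_0 f + c_1 Df + … from the top degree down determines the c_i
solution: c_0 = 0, c_1 = 0, c_2 = 4

p(D) = 4·D^2, i.e. c_0 = 0, c_1 = 0, c_2 = 4


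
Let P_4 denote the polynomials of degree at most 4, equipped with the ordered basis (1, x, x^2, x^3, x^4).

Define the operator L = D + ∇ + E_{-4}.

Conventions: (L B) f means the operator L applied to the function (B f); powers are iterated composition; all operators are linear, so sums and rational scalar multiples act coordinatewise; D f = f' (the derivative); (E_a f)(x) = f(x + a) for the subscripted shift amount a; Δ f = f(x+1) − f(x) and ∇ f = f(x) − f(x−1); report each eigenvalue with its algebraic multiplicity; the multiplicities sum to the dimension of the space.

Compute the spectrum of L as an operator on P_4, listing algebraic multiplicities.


λ = 1 (multiplicity 5)

image of 1: 1
image of x: x - 2
image of x^2: x^2 - 4x + 15
image of x^3: x^3 - 6x^2 + 45x - 63
image of x^4: x^4 - 8x^3 + 90x^2 - 252x + 255
the matrix is upper triangular; its diagonal is (1, 1, 1, 1, 1)
for a triangular matrix the eigenvalues are the diagonal entries, with algebraic multiplicity their repetition count


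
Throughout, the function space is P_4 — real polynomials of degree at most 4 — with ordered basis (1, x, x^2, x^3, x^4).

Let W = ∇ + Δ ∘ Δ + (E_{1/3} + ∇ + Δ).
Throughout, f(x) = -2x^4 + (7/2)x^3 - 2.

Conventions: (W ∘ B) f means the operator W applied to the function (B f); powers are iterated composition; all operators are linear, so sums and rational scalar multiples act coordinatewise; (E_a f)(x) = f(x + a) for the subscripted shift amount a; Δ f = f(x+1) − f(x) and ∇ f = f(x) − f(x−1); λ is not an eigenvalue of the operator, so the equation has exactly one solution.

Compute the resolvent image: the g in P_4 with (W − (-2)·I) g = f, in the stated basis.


g(x) = -(2/3)x^4 + (223/54)x^3 - (995/81)x^2 + (22411/729)x - 261280/6561

write g with unknown coordinates in the stated basis and equate coefficients in (W − (-2)·I) g = f
solving from the highest basis element down gives g = -(2/3)x^4 + (223/54)x^3 - (995/81)x^2 + (22411/729)x - 261280/6561
check: W g = -(2/3)x^4 - (257/54)x^3 + (1990/81)x^2 - (44822/729)x + 509438/6561
so W g − (-2)·g = -2x^4 + (7/2)x^3 - 2 = f ✓


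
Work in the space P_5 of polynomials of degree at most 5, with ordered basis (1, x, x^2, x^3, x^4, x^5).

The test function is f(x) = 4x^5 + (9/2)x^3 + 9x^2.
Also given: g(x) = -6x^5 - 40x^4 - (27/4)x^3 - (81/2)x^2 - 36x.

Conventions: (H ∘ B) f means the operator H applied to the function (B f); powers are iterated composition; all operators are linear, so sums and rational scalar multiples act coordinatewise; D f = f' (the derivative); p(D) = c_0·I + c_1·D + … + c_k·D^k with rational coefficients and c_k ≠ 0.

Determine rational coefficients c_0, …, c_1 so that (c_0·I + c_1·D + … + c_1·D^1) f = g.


D^0 f = 4x^5 + (9/2)x^3 + 9x^2
D^1 f = 20x^4 + (27/2)x^2 + 18x
matching coefficients of g against c_0 f + c_1 Df + … from the top degree down determines the c_i
solution: c_0 = -3/2, c_1 = -2

c_0 = -3/2, c_1 = -2


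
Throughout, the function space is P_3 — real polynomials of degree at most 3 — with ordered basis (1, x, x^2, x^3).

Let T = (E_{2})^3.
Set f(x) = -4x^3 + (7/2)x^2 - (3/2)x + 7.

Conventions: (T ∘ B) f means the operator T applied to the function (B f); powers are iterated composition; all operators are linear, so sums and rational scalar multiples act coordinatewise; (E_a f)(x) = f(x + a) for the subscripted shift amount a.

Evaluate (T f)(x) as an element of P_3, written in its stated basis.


E_{2} f = -4x^3 - (41/2)x^2 - (71/2)x - 14
E_{2} E_{2} f = -4x^3 - (89/2)x^2 - (331/2)x - 199
E_{2} E_{2} E_{2} f = -4x^3 - (137/2)x^2 - (783/2)x - 740

the result is g(x) = -4x^3 - (137/2)x^2 - (783/2)x - 740


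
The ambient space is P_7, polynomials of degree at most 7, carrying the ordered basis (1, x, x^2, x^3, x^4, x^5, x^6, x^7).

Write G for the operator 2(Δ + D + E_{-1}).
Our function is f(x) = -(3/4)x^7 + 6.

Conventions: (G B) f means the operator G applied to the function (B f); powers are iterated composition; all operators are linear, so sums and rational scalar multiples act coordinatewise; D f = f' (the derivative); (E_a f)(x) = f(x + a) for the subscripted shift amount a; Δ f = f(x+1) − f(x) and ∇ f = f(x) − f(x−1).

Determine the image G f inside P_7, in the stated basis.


Δ f = -(21/4)x^6 - (63/4)x^5 - (105/4)x^4 - (105/4)x^3 - (63/4)x^2 - (21/4)x - 3/4
D f = -(21/4)x^6
E_{-1} f = -(3/4)x^7 + (21/4)x^6 - (63/4)x^5 + (105/4)x^4 - (105/4)x^3 + (63/4)x^2 - (21/4)x + 27/4
(Δ + D + E_{-1}) f = -(3/4)x^7 - (21/4)x^6 - (63/2)x^5 - (105/2)x^3 - (21/2)x + 6
(2(Δ + D + E_{-1})) f = -(3/2)x^7 - (21/2)x^6 - 63x^5 - 105x^3 - 21x + 12

the image equals g(x) = -(3/2)x^7 - (21/2)x^6 - 63x^5 - 105x^3 - 21x + 12


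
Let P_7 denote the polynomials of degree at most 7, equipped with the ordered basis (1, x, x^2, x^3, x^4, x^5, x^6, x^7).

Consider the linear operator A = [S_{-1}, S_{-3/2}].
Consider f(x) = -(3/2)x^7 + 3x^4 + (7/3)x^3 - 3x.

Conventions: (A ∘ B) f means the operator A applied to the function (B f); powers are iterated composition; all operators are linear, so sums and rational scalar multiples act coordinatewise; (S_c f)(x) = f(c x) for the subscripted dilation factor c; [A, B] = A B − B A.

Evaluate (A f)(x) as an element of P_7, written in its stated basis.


S_{-3/2} f = (6561/256)x^7 + (243/16)x^4 - (63/8)x^3 + (9/2)x
S_{-1} S_{-3/2} f = -(6561/256)x^7 + (243/16)x^4 + (63/8)x^3 - (9/2)x
S_{-1} f = (3/2)x^7 + 3x^4 - (7/3)x^3 + 3x
S_{-3/2} S_{-1} f = -(6561/256)x^7 + (243/16)x^4 + (63/8)x^3 - (9/2)x
[S_{-1}, S_{-3/2}] f = 0

the result is g(x) = 0


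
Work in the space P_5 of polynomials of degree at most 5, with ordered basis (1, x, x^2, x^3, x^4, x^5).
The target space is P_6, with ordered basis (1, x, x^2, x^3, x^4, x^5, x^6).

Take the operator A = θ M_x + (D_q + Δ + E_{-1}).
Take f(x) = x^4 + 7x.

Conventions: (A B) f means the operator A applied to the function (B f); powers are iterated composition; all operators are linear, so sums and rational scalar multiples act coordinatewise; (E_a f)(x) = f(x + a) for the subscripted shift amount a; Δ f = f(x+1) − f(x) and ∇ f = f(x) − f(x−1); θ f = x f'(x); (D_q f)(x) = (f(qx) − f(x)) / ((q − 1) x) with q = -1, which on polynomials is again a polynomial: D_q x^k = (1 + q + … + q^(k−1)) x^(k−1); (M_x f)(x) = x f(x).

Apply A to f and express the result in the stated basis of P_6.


M_x f = x^5 + 7x^2
θ M_x f = 5x^5 + 14x^2
D_q f = 7
Δ f = 4x^3 + 6x^2 + 4x + 8
E_{-1} f = x^4 - 4x^3 + 6x^2 + 3x - 6
(D_q + Δ + E_{-1}) f = x^4 + 12x^2 + 7x + 9
(θ M_x + (D_q + Δ + E_{-1})) f = 5x^5 + x^4 + 26x^2 + 7x + 9

g(x) = 5x^5 + x^4 + 26x^2 + 7x + 9


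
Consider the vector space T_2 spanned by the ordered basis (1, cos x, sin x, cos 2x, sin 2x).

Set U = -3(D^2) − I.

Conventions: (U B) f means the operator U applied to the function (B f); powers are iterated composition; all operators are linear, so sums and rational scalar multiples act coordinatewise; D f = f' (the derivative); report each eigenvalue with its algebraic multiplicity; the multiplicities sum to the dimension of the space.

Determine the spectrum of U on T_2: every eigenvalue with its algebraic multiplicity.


image of 1: -1
image of cos x: 2cos x
image of sin x: 2sin x
image of cos 2x: 11cos 2x
image of sin 2x: 11sin 2x
the matrix is diagonal; its diagonal is (-1, 2, 2, 11, 11)
for a triangular matrix the eigenvalues are the diagonal entries, with algebraic multiplicity their repetition count

λ = -1 (multiplicity 1), λ = 2 (multiplicity 2), λ = 11 (multiplicity 2)
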